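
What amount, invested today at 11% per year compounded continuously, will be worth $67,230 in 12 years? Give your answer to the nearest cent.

P = A·e^(−rt) = 67,230·e^(−1.32).
e^(−1.32) ≈ 0.26713530197, so P ≈ 17,959.5064.

$17,959.51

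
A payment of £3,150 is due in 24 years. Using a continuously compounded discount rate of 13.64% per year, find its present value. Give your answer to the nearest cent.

£119.29

P = A·e^(−rt) = 3,150·e^(−3.2736).
e^(−3.2736) ≈ 0.03786984992, so P ≈ 119.2900.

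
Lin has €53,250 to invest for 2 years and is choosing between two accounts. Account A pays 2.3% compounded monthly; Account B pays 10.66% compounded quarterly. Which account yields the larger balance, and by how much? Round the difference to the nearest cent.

Account A growth factor: (1 + 0.023/12)^24 ≈ 1.0470283123; balance ≈ 55,754.2576.
Account B growth factor: (1 + 0.02665)^8 ≈ 1.2341822381; balance ≈ 65,720.2042.
Account B is larger by 9,965.9465.

Account B, by €9,965.95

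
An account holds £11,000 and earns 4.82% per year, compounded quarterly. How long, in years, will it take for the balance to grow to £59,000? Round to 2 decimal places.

(1 + 0.01205)^(4t) = 59,000/11,000 = 5.3636.
4t·ln(1 + 0.01205) = ln(5.3636); 4t = 1.6796/0.011978 ≈ 140.2275.
t ≈ 35.0569 years.

35.06 years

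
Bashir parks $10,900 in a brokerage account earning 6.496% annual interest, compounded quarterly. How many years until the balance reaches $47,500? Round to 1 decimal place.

(1 + 0.01624)^(4t) = 47,500/10,900 = 4.3578.
4t·ln(1 + 0.01624) = ln(4.3578); 4t = 1.472/0.0161095 ≈ 91.3724.
t ≈ 22.8431 years.

22.8 years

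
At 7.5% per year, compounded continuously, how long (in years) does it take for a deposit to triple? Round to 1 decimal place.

14.6 years

e^(0.075t) = 3, so 0.075t = ln 3 ≈ 1.0986.
t ≈ 1.0986/0.075 ≈ 14.6482.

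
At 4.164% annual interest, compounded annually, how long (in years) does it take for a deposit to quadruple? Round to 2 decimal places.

(1 + 0.04164)^t = 4.
t = ln 4 / ln(1 + 0.04164) ≈ 1.3863/0.0407964 ≈ 33.9808.

33.98 years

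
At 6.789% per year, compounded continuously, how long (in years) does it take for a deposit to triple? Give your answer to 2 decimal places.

e^(0.06789t) = 3, so 0.06789t = ln 3 ≈ 1.0986.
t ≈ 1.0986/0.06789 ≈ 16.1822.

16.18 years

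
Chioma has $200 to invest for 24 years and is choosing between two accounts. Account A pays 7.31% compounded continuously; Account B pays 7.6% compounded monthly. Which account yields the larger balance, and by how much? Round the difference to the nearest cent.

Account A growth factor: e^(0.0731·24) = e^1.7544 ≈ 5.779978714; balance ≈ 1,155.9957.
Account B growth factor: (1 + 0.076/12)^288 ≈ 6.161056498; balance ≈ 1,232.2113.
Account B is larger by 76.2156.

Account B, by $76.22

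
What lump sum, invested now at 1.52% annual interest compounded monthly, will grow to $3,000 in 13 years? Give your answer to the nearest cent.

Growth factor = (1 + 0.0152/12)^156 ≈ 1.218322556.
P = 3,000/1.218322556 ≈ 2,462.4021.

$2,462.40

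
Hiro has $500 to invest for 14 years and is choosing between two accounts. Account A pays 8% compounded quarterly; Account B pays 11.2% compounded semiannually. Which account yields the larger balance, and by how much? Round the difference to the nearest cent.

Account B, by $783.53

Account A growth factor: (1 + 0.02)^56 ≈ 3.031165286; balance ≈ 1,515.5826.
Account B growth factor: (1 + 0.056)^28 ≈ 4.598219613; balance ≈ 2,299.1098.
Account B is larger by 783.5272.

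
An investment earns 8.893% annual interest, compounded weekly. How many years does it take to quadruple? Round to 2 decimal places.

(1 + 0.00171019)^(52t) = 4.
52t = ln 4 / ln(1 + 0.00171019) ≈ 1.3863/0.00170873 ≈ 811.3002.
t ≈ 15.6019.

15.60 years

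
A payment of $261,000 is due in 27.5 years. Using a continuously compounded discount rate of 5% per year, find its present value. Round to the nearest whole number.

$65,991

P = A·e^(−rt) = 261,000·e^(−1.375).
e^(−1.375) ≈ 0.252839595805, so P ≈ 65,991.1345.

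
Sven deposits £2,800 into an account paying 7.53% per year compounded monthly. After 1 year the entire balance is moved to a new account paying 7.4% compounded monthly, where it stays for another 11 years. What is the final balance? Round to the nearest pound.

£6,795

After 1 years at 7.53%: 2,800 × 1.077953925 ≈ 3,018.2710.
Then 11 years at 7.4%: 3,018.2710 × 2.251283363 ≈ 6,794.9833.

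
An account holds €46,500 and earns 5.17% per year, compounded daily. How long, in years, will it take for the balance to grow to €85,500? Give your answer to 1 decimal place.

We need (1 + 0.000141644)^(365t) = 1.8387, so 365t = ln 1.8387 / ln 1.000142 ≈ 4300.2733.
t ≈ 4300.2733/365 = 11.7816 years.

11.8 years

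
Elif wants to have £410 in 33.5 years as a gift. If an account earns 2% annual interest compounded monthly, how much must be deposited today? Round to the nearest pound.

Growth factor = (1 + 0.02/12)^402 ≈ 1.95314772.
P = 410/1.95314772 ≈ 209.9176.

£210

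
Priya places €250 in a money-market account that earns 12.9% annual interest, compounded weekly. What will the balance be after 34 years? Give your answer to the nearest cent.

€19,970.86

Growth factor = (1 + 0.129/52)^1768 ≈ 79.88344652.
A ≈ 250 × 79.88344652 ≈ 19,970.8616.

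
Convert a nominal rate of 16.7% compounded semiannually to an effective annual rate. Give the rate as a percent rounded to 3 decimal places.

One year is 2 periods at 0.0835 each: (1 + 0.0835)^2 ≈ 1.173972.
EAR = 1.173972 − 1 ≈ 17.39722%.

17.397%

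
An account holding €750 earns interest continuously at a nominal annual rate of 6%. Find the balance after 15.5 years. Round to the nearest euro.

A = P·e^(rt) = 750·e^(0.06·15.5) = 750·e^0.93.
e^0.93 ≈ 2.534509178, so A ≈ 1,900.8819.

€1,901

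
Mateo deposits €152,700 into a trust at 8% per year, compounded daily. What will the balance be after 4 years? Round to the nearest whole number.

Growth factor = (1 + 0.08/365)^1460 ≈ 1.37707947844.
A ≈ 152,700 × 1.37707947844 ≈ 210,280.0364.

€210,280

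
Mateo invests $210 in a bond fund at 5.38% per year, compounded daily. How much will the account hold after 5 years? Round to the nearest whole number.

$275

Growth factor = (1 + 0.0538/365)^1825 ≈ 1.3086292.
A ≈ 210 × 1.3086292 ≈ 274.8121.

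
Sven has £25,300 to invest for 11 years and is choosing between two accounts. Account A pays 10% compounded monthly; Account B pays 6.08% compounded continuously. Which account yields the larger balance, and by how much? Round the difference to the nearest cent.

A: (1 + 0.1/12)^132 ≈ 2.9905041091, so 25,300 × 2.9905041091 ≈ 75,659.7540.
B: e^(0.0608·11) = e^0.6688 ≈ 1.9518936423, so 25,300 × 1.9518936423 ≈ 49,382.9092.
Difference ≈ 26,276.8448 in favor of A.

Account A, by £26,276.84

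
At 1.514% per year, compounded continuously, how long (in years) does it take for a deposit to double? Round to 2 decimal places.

e^(0.01514t) = 2, so 0.01514t = ln 2 ≈ 0.69315.
t ≈ 0.69315/0.01514 ≈ 45.7825.

45.78 years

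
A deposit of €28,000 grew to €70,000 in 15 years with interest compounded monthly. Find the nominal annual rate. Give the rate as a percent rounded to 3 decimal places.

The 180-period growth factor is 70,000/28,000 = 2.5.
r/12 = 2.5^(1/180) − 1 ≈ 0.00510348, so r ≈ 12·0.00510348 = 6.12418%.

6.124%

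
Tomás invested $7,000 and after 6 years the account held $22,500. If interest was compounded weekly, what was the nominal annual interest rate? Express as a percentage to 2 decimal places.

(1 + r/52)^312 = 22,500/7,000 = 3.21429.
1 + r/52 = 3.21429^(1/312) ≈ 1.003749, so r/52 ≈ 0.00374934.
r ≈ 52·0.00374934 = 19.49654%.

19.50%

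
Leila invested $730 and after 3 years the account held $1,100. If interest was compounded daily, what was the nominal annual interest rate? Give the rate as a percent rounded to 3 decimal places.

13.670%

The 1095-period growth factor is 1,100/730 = 1.50685.
r/365 = 1.50685^(1/1095) − 1 ≈ 0.000374518, so r ≈ 365·0.000374518 = 13.66992%.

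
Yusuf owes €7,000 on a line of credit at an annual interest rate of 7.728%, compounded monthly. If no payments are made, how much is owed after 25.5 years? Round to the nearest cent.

€49,910.52

Growth factor = (1 + 0.00644)^306 ≈ 7.1300742739.
A ≈ 7,000 × 7.1300742739 ≈ 49,910.5199.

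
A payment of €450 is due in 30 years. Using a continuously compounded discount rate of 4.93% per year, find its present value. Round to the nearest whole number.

€103

P = A·e^(−rt) = 450·e^(−1.479).
e^(−1.479) ≈ 0.22786544, so P ≈ 102.5394.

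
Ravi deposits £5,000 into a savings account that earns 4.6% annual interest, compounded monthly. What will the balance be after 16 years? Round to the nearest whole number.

£10,423

Periodic rate = 4.6%/12 = 0.00383333; periods = 12·16 = 192.
A = 5,000·(1 + 0.046/12)^192 ≈ 5,000·2.084633224 ≈ 10,423.1661.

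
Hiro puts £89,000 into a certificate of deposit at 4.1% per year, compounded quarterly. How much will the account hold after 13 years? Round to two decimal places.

Growth factor = (1 + 0.01025)^52 ≈ 1.69941980014.
A ≈ 89,000 × 1.69941980014 ≈ 151,248.3622.

£151,248.36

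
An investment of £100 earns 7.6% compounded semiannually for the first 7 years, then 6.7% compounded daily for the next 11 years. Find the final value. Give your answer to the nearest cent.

Phase 1: 100·(1 + 0.038)^14 ≈ 168.5633.
Phase 2: 168.5633·(1 + 0.067/365)^4015 ≈ 352.2156.

£352.22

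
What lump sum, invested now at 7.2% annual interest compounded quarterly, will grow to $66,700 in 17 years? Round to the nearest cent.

$19,827.91

Periodic rate = 7.2%/4 = 0.018; 68 periods.
P = 66,700/(1 + 0.018)^68 ≈ 66,700/3.3639451357 ≈ 19,827.9096.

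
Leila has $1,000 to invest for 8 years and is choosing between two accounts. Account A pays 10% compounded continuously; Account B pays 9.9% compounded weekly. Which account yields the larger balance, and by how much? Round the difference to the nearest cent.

Account A growth factor: e^(0.1·8) = e^0.8 ≈ 2.225540928; balance ≈ 2,225.5409.
Account B growth factor: (1 + 0.099/52)^416 ≈ 2.206145847; balance ≈ 2,206.1458.
Account A is larger by 19.3951.

Account A, by $19.40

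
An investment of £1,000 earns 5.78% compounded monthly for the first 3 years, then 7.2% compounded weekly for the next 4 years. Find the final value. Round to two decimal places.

£1,585.32

After 3 years at 5.78%: 1,000 × 1.188846764 ≈ 1,188.8468.
Then 4 years at 7.2%: 1,188.8468 × 1.333491645 ≈ 1,585.3172.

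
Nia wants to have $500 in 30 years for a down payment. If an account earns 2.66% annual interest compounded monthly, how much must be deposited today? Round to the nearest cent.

$225.31

Growth factor = (1 + 0.0266/12)^360 ≈ 2.21913361.
P = 500/2.21913361 ≈ 225.3132.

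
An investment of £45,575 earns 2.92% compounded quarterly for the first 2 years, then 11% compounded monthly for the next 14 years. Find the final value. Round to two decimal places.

After 2 years at 2.92%: 45,575 × 1.0599141049 ≈ 48,305.5853.
Then 14 years at 11%: 48,305.5853 × 4.63198038938 ≈ 223,750.5240.

£223,750.52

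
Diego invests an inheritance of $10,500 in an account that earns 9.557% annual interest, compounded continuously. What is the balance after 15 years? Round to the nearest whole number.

A = P·e^(rt) = 10,500·e^(0.09557·15) = 10,500·e^1.43355.
e^1.43355 ≈ 4.1935599363, so A ≈ 44,032.3793.

$44,032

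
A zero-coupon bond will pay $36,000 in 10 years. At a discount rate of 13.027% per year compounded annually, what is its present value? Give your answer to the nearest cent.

Growth factor = (1 + 0.13027)^10 ≈ 3.4026870297.
P = 36,000/3.4026870297 ≈ 10,579.8740.

$10,579.87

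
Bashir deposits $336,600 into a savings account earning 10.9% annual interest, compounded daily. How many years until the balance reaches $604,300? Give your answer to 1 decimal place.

(1 + 0.00029863)^(365t) = 604,300/336,600 = 1.7953.
365t·ln(1 + 0.00029863) = ln(1.7953); 365t = 0.58518/0.000298586 ≈ 1959.8251.
t ≈ 5.3694 years.

5.4 years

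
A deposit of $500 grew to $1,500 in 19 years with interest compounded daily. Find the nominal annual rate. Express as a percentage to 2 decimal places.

(1 + r/365)^6935 = 1,500/500 = 3.
1 + r/365 = 3^(1/6935) ≈ 1.000158, so r/365 ≈ 0.000158428.
r ≈ 365·0.000158428 = 5.78263%.

5.78%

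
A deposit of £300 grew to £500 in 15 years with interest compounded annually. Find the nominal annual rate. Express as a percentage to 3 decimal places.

The 15-period growth factor is 500/300 = 1.66667.
r = 1.66667^(1/15) − 1 ≈ 0.0346416, i.e. 3.46416%.

3.464%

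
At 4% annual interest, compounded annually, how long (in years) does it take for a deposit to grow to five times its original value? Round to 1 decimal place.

(1 + 0.04)^t = 5.
t = ln 5 / ln(1 + 0.04) ≈ 1.6094/0.0392207 ≈ 41.0354.

41.0 years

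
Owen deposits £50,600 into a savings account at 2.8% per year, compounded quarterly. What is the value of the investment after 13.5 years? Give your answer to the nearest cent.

Periodic rate = 2.8%/4 = 0.007; periods = 4·13.5 = 54.
A = 50,600·(1 + 0.007)^54 ≈ 50,600·1.4574424336 ≈ 73,746.5871.

£73,746.59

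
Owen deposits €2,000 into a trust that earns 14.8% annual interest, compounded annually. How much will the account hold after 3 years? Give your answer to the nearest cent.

Annual rate = 14.8% = 0.148; years = 3.
A = 2,000·(1 + 0.148)^3 ≈ 2,000·1.512953792 ≈ 3,025.9076.

€3,025.91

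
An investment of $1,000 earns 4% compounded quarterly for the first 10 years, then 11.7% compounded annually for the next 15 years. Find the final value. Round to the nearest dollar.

$7,828

After 10 years at 4%: 1,000 × 1.488863734 ≈ 1,488.8637.
Then 15 years at 11.7%: 1,488.8637 × 5.257721728 ≈ 7,828.0312.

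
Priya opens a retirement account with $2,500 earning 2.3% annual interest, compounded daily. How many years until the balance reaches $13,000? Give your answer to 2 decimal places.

(1 + 0.0000630137)^(365t) = 13,000/2,500 = 5.2.
365t·ln(1 + 0.0000630137) = ln(5.2); 365t = 1.6487/6.30117e-05 ≈ 26164.3199.
t ≈ 71.6831 years.

71.68 years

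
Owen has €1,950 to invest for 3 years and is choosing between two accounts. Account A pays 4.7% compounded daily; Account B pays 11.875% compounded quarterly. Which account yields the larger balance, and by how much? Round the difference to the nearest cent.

Account A growth factor: (1 + 0.047/365)^1095 ≈ 1.151414196; balance ≈ 2,245.2577.
Account B growth factor: (1 + 0.0296875)^12 ≈ 1.420578663; balance ≈ 2,770.1284.
Account B is larger by 524.8707.

Account B, by €524.87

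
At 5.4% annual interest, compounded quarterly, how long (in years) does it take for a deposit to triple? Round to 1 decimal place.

(1 + 0.0135)^(4t) = 3.
4t = ln 3 / ln(1 + 0.0135) ≈ 1.0986/0.0134097 ≈ 81.9268.
t ≈ 20.4817.

20.5 years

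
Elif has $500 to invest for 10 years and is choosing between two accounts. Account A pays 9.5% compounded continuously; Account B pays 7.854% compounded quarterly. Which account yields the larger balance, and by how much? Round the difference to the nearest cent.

Account A, by $204.53

A: e^(0.095·10) = e^0.95 ≈ 2.585709659, so 500 × 2.585709659 ≈ 1,292.8548.
B: (1 + 0.019635)^40 ≈ 2.176653933, so 500 × 2.176653933 ≈ 1,088.3270.
Difference ≈ 204.5279 in favor of A.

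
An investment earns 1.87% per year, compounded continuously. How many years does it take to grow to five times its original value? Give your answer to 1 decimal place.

86.1 years

e^(0.0187t) = 5, so 0.0187t = ln 5 ≈ 1.6094.
t ≈ 1.6094/0.0187 ≈ 86.0662.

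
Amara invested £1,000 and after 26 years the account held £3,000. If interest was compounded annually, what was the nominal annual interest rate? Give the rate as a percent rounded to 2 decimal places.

4.32%

The 26-period growth factor is 3,000/1,000 = 3.
r = 3^(1/26) − 1 ≈ 0.0431597, i.e. 4.31597%.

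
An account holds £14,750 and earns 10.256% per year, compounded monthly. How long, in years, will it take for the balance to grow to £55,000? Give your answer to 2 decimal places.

12.89 years

(1 + 0.00854667)^(12t) = 55,000/14,750 = 3.7288.
12t·ln(1 + 0.00854667) = ln(3.7288); 12t = 1.3161/0.00851035 ≈ 154.6458.
t ≈ 12.8872 years.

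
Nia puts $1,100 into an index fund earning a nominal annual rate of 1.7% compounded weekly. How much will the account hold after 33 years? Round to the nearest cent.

$1,927.49

Periodic rate = 1.7%/52 = 0.000326923; periods = 52·33 = 1716.
A = 1,100·(1 + 0.017/52)^1716 ≈ 1,100·1.75226339 ≈ 1,927.4897.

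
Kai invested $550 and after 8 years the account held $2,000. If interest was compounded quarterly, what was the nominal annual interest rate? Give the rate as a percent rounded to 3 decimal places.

16.467%

The 32-period growth factor is 2,000/550 = 3.63636.
r/4 = 3.63636^(1/32) − 1 ≈ 0.0411681, so r ≈ 4·0.0411681 = 16.46724%.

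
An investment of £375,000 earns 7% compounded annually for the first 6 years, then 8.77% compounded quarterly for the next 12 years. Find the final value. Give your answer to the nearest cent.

Phase 1: 375,000·(1 + 0.07)^6 ≈ 562,773.8819.
Phase 2: 562,773.8819·(1 + 0.021925)^48 ≈ 1,593,848.6231.

£1,593,848.62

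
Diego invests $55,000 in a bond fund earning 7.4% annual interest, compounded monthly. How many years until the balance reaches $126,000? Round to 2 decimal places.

11.24 years

We need (1 + 0.00616667)^(12t) = 2.2909, so 12t = ln 2.2909 / ln 1.006167 ≈ 134.8382.
t ≈ 134.8382/12 = 11.2365 years.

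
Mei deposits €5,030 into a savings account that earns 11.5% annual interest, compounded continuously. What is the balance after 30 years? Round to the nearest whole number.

A = P·e^(rt) = 5,030·e^(0.115·30) = 5,030·e^3.45.
e^3.45 ≈ 31.5003923087, so A ≈ 158,446.9733.

€158,447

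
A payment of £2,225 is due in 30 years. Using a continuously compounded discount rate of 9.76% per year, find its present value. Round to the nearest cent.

P = A·e^(−rt) = 2,225·e^(−2.928).
e^(−2.928) ≈ 0.05350393909, so P ≈ 119.0463.

£119.05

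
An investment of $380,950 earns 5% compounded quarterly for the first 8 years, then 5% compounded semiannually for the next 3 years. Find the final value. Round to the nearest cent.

Phase 1: 380,950·(1 + 0.0125)^32 ≈ 566,903.3172.
Phase 2: 566,903.3172·(1 + 0.025)^6 ≈ 657,434.0458.

$657,434.05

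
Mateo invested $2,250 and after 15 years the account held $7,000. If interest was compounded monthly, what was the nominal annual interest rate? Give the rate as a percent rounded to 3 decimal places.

(1 + r/12)^180 = 7,000/2,250 = 3.11111.
1 + r/12 = 3.11111^(1/180) ≈ 1.006325, so r/12 ≈ 0.00632537.
r ≈ 12·0.00632537 = 7.59044%.

7.590%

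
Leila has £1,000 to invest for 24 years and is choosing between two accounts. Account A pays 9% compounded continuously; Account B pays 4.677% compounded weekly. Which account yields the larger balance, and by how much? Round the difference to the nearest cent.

Account A, by £5,600.22

Account A growth factor: e^(0.09·24) = e^2.16 ≈ 8.671137658; balance ≈ 8,671.1377.
Account B growth factor: (1 + 0.04677/52)^1248 ≈ 3.070914839; balance ≈ 3,070.9148.
Account A is larger by 5,600.2228.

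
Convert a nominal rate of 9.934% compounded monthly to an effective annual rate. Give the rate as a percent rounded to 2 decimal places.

10.40%

One year is 12 periods at 0.00827833 each: (1 + 0.00827833)^12 ≈ 1.10399.
EAR = 1.10399 − 1 ≈ 10.39902%.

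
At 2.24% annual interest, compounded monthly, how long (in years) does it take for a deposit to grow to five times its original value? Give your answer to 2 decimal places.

71.92 years

(1 + 0.00186667)^(12t) = 5.
12t = ln 5 / ln(1 + 0.00186667) ≈ 1.6094/0.00186493 ≈ 863.0034.
t ≈ 71.9169.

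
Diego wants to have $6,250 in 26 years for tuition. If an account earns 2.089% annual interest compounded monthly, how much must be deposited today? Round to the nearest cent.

Periodic rate = 2.089%/12 = 0.00174083; 312 periods.
P = 6,250/(1 + 0.02089/12)^312 ≈ 6,250/1.72059092 ≈ 3,632.4730.

$3,632.47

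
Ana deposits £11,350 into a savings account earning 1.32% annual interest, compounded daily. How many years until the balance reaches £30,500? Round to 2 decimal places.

74.89 years

(1 + 0.0000361644)^(365t) = 30,500/11,350 = 2.6872.
365t·ln(1 + 0.0000361644) = ln(2.6872); 365t = 0.98851/3.61637e-05 ≈ 27334.2642.
t ≈ 74.8884 years.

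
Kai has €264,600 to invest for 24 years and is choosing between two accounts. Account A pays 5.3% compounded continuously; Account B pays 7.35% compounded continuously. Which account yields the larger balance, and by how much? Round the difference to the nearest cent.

Account B, by €600,047.26

A: e^(0.053·24) = e^1.272 ≈ 3.56798139394, so 264,600 × 3.56798139394 ≈ 944,087.8768.
B: e^(0.0735·24) = e^1.764 ≈ 5.835733705541, so 264,600 × 5.835733705541 ≈ 1,544,135.1385.
Difference ≈ 600,047.2617 in favor of B.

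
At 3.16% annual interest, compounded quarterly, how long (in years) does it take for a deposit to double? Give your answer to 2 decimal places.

(1 + 0.0079)^(4t) = 2.
4t = ln 2 / ln(1 + 0.0079) ≈ 0.69315/0.00786896 ≈ 88.0863.
t ≈ 22.0216.

22.02 years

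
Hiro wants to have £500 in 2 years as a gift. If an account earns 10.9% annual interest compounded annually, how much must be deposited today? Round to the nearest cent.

Growth factor = (1 + 0.109)^2 ≈ 1.229881.
P = 500/1.229881 ≈ 406.5434.

£406.54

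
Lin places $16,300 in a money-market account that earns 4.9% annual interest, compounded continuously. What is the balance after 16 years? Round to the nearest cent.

A = P·e^(rt) = 16,300·e^(0.049·16) = 16,300·e^0.784.
e^0.784 ≈ 2.1902156296, so A ≈ 35,700.5148.

$35,700.51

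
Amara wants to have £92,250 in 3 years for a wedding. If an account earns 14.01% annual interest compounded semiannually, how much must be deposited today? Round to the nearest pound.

Periodic rate = 14.01%/2 = 0.07005; 6 periods.
P = 92,250/(1 + 0.07005)^6 ≈ 92,250/1.5011511665 ≈ 61,452.8384.

£61,453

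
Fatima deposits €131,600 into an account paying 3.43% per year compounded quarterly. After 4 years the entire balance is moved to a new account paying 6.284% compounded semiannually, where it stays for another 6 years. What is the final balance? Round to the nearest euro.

Phase 1: 131,600·(1 + 0.008575)^16 ≈ 150,864.5049.
Phase 2: 150,864.5049·(1 + 0.03142)^12 ≈ 218,682.3101.

€218,682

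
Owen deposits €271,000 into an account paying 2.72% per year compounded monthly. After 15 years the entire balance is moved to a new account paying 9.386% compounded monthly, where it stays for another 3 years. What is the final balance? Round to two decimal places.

€539,229.69

Phase 1: 271,000·(1 + 0.0272/12)^180 ≈ 407,343.6257.
Phase 2: 407,343.6257·(1 + 0.09386/12)^36 ≈ 539,229.6865.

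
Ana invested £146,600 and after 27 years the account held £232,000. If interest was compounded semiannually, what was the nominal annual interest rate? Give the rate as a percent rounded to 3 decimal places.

(1 + r/2)^54 = 232,000/146,600 = 1.58254.
1 + r/2 = 1.58254^(1/54) ≈ 1.008537, so r/2 ≈ 0.00853678.
r ≈ 2·0.00853678 = 1.70736%.

1.707%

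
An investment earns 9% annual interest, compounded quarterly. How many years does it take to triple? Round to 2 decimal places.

(1 + 0.0225)^(4t) = 3.
4t = ln 3 / ln(1 + 0.0225) ≈ 1.0986/0.0222506 ≈ 49.3745.
t ≈ 12.3436.

12.34 years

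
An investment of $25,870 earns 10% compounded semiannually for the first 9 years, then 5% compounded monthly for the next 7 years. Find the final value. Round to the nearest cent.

Phase 1: 25,870·(1 + 0.05)^18 ≈ 62,259.2396.
Phase 2: 62,259.2396·(1 + 0.05/12)^84 ≈ 88,285.8463.

$88,285.85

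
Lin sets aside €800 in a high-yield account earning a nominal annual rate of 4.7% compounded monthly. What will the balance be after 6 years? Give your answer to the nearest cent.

Periodic rate = 4.7%/12 = 0.00391667; periods = 12·6 = 72.
A = 800·(1 + 0.047/12)^72 ≈ 800·1.325048666 ≈ 1,060.0389.

€1,060.04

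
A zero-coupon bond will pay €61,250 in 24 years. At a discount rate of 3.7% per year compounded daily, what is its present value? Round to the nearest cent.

Periodic rate = 3.7%/365 = 0.00010137; 8760 periods.
P = 61,250/(1 + 0.037/365)^8760 ≈ 61,250/2.430154887 ≈ 25,204.1548.

€25,204.15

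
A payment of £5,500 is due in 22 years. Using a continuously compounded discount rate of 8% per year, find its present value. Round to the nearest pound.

P = A·e^(−rt) = 5,500·e^(−1.76).
e^(−1.76) ≈ 0.1720448638, so P ≈ 946.2468.

£946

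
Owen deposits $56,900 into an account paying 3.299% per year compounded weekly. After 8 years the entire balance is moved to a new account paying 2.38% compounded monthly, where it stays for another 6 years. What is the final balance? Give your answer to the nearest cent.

After 8 years at 3.299%: 56,900 × 1.3019150774 ≈ 74,078.9679.
Then 6 years at 2.38%: 74,078.9679 × 1.153335959 ≈ 85,437.9375.

$85,437.94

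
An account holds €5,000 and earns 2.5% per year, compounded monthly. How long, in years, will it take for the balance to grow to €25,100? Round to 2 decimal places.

We need (1 + 0.00208333)^(12t) = 5.02, so 12t = ln 5.02 / ln 1.002083 ≈ 775.2528.
t ≈ 775.2528/12 = 64.6044 years.

64.60 years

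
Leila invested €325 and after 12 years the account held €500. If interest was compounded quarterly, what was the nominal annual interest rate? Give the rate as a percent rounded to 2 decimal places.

(1 + r/4)^48 = 500/325 = 1.53846.
1 + r/4 = 1.53846^(1/48) ≈ 1.009015, so r/4 ≈ 0.00901504.
r ≈ 4·0.00901504 = 3.60601%.

3.61%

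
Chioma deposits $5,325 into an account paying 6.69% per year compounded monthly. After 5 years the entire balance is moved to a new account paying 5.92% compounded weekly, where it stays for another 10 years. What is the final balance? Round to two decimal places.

$13,432.10

After 5 years at 6.69%: 5,325 × 1.3959442002 ≈ 7,433.4029.
Then 10 years at 5.92%: 7,433.4029 × 1.8069914336 ≈ 13,432.0953.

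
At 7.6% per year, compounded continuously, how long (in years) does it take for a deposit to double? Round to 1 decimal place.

9.1 years

e^(0.076t) = 2, so 0.076t = ln 2 ≈ 0.69315.
t ≈ 0.69315/0.076 ≈ 9.1204.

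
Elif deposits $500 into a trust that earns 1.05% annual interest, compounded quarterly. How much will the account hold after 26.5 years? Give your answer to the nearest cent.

$660.17

Periodic rate = 1.05%/4 = 0.002625; periods = 4·26.5 = 106.
A = 500·(1 + 0.002625)^106 ≈ 500·1.32033492 ≈ 660.1675.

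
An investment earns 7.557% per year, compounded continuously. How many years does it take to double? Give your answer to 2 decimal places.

e^(0.07557t) = 2, so 0.07557t = ln 2 ≈ 0.69315.
t ≈ 0.69315/0.07557 ≈ 9.1723.

9.17 years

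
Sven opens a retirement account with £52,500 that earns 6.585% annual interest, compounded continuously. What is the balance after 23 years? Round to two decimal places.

A = P·e^(rt) = 52,500·e^(0.06585·23) = 52,500·e^1.51455.
e^1.51455 ≈ 4.5473743479, so A ≈ 238,737.1533.

£238,737.15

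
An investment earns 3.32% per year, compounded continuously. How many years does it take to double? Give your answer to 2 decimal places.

20.88 years

e^(0.0332t) = 2, so 0.0332t = ln 2 ≈ 0.69315.
t ≈ 0.69315/0.0332 ≈ 20.8779.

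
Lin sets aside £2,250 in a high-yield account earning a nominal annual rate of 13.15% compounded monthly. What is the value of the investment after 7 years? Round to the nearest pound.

Periodic rate = 13.15%/12 = 0.0109583; periods = 12·7 = 84.
A = 2,250·(1 + 0.1315/12)^84 ≈ 2,250·2.498006398 ≈ 5,620.5144.

£5,621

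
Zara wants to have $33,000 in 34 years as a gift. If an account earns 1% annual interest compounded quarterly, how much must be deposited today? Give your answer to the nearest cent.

Growth factor = (1 + 0.0025)^136 ≈ 1.4043516076.
P = 33,000/1.4043516076 ≈ 23,498.3887.

$23,498.39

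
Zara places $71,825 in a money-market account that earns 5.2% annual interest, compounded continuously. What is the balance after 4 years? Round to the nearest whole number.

$88,432

A = P·e^(rt) = 71,825·e^(0.052·4) = 71,825·e^0.208.
e^0.208 ≈ 1.2312131695, so A ≈ 88,431.8859.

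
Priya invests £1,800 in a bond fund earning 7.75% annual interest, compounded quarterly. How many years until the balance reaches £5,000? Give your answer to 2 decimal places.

13.31 years

(1 + 0.019375)^(4t) = 5,000/1,800 = 2.7778.
4t·ln(1 + 0.019375) = ln(2.7778); 4t = 1.0217/0.0191897 ≈ 53.2396.
t ≈ 13.3099 years.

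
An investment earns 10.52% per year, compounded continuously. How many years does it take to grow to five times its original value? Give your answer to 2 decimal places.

15.30 years

e^(0.1052t) = 5, so 0.1052t = ln 5 ≈ 1.6094.
t ≈ 1.6094/0.1052 ≈ 15.2988.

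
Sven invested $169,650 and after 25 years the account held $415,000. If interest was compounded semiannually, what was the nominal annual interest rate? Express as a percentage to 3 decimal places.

The 50-period growth factor is 415,000/169,650 = 2.44621.
r/2 = 2.44621^(1/50) − 1 ≈ 0.0180518, so r ≈ 2·0.0180518 = 3.61036%.

3.610%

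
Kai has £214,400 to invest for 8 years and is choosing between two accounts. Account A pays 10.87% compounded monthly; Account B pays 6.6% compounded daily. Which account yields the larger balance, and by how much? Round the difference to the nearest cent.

A: (1 + 0.1087/12)^96 ≈ 2.37663366695, so 214,400 × 2.37663366695 ≈ 509,550.2582.
B: (1 + 0.066/365)^2920 ≈ 1.69545691142, so 214,400 × 1.69545691142 ≈ 363,505.9618.
Difference ≈ 146,044.2964 in favor of A.

Account A, by £146,044.30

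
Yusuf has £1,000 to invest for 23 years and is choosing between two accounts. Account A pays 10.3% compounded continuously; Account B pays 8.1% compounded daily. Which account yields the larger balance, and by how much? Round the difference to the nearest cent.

Account A, by £4,244.99

Account A growth factor: e^(0.103·23) = e^2.369 ≈ 10.686700239; balance ≈ 10,686.7002.
Account B growth factor: (1 + 0.081/365)^8395 ≈ 6.44170537; balance ≈ 6,441.7054.
Account A is larger by 4,244.9949.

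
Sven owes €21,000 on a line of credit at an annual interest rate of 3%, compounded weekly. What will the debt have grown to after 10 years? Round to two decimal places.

Periodic rate = 3%/52 = 0.000576923; periods = 52·10 = 520.
A = 21,000·(1 + 0.03/52)^520 ≈ 21,000·1.3497420428 ≈ 28,344.5829.

€28,344.58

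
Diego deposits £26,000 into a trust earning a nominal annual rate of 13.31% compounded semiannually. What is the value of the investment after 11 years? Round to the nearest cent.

£107,290.23

Periodic rate = 13.31%/2 = 0.06655; periods = 2·11 = 22.
A = 26,000·(1 + 0.06655)^22 ≈ 26,000·4.12654742768 ≈ 107,290.2331.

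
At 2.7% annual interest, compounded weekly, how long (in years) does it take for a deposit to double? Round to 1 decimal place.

(1 + 0.000519231)^(52t) = 2.
52t = ln 2 / ln(1 + 0.000519231) ≈ 0.69315/0.000519096 ≈ 1335.2967.
t ≈ 25.6788.

25.7 years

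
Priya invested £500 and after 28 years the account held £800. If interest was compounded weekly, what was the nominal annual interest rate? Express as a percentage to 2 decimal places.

1.68%

The 1456-period growth factor is 800/500 = 1.6.
r/52 = 1.6^(1/1456) − 1 ≈ 0.000322857, so r ≈ 52·0.000322857 = 1.67886%.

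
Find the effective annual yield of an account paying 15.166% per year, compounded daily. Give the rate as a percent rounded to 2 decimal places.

16.37%

One year is 365 periods at 0.000415507 each: (1 + 0.000415507)^365 ≈ 1.163728.
EAR = 1.163728 − 1 ≈ 16.37278%.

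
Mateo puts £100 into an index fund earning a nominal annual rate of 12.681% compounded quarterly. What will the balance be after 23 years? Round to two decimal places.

£1,766.09

Periodic rate = 12.681%/4 = 0.0317025; periods = 4·23 = 92.
A = 100·(1 + 0.0317025)^92 ≈ 100·17.6608836 ≈ 1,766.0884.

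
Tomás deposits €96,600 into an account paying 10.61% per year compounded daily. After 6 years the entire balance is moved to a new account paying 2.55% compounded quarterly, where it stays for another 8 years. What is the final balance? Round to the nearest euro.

€223,730

After 6 years at 10.61%: 96,600 × 1.8898689592 ≈ 182,561.3415.
Then 8 years at 2.55%: 182,561.3415 × 1.22550438292 ≈ 223,729.7241.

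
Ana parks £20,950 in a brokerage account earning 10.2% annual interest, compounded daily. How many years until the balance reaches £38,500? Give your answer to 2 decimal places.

5.97 years

(1 + 0.000279452)^(365t) = 38,500/20,950 = 1.8377.
365t·ln(1 + 0.000279452) = ln(1.8377); 365t = 0.60852/0.000279413 ≈ 2177.8499.
t ≈ 5.9667 years.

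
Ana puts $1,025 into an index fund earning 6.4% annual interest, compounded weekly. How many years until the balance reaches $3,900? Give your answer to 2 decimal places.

We need (1 + 0.00123077)^(52t) = 3.8049, so 52t = ln 3.8049 / ln 1.001231 ≈ 1086.3987.
t ≈ 1086.3987/52 = 20.8923 years.

20.89 years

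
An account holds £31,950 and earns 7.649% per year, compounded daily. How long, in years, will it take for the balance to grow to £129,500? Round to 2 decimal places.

18.30 years

We need (1 + 0.000209562)^(365t) = 4.0532, so 365t = ln 4.0532 / ln 1.00021 ≈ 6678.9672.
t ≈ 6678.9672/365 = 18.2985 years.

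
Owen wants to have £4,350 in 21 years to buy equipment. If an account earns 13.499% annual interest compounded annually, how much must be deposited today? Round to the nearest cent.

Annual rate = 13.499% = 0.13499; 21 periods.
P = 4,350/(1 + 0.13499)^21 ≈ 4,350/14.28343746 ≈ 304.5485.

£304.55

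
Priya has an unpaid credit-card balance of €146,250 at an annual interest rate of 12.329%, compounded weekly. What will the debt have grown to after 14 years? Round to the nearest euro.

€820,025

Growth factor = (1 + 0.12329/52)^728 ≈ 5.60700673124.
A ≈ 146,250 × 5.60700673124 ≈ 820,024.7344.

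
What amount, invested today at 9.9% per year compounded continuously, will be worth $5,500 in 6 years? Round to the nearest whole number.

$3,037

P = A·e^(−rt) = 5,500·e^(−0.594).
e^(−0.594) ≈ 0.5521144043, so P ≈ 3,036.6292.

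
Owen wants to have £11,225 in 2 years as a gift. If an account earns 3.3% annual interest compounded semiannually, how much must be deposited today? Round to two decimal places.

£10,513.73

Growth factor = (1 + 0.0165)^4 ≈ 1.0676515426.
P = 11,225/1.0676515426 ≈ 10,513.7300.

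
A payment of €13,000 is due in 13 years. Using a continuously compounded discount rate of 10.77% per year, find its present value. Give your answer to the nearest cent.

P = A·e^(−rt) = 13,000·e^(−1.4001).
e^(−1.4001) ≈ 0.24657230548, so P ≈ 3,205.4400.

€3,205.44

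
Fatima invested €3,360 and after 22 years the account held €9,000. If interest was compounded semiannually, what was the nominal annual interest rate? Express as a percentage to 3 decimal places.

The 44-period growth factor is 9,000/3,360 = 2.67857.
r/2 = 2.67857^(1/44) − 1 ≈ 0.0226454, so r ≈ 2·0.0226454 = 4.52908%.

4.529%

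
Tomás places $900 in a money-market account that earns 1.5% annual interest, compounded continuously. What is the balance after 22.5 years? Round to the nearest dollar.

$1,261

A = P·e^(rt) = 900·e^(0.015·22.5) = 900·e^0.3375.
e^0.3375 ≈ 1.401439608, so A ≈ 1,261.2956.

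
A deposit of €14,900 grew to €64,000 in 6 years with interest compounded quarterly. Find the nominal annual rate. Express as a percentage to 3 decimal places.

(1 + r/4)^24 = 64,000/14,900 = 4.2953.
1 + r/4 = 4.2953^(1/24) ≈ 1.062612, so r/4 ≈ 0.0626121.
r ≈ 4·0.0626121 = 25.04482%.

25.045%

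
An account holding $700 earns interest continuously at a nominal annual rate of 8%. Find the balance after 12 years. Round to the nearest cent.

A = P·e^(rt) = 700·e^(0.08·12) = 700·e^0.96.
e^0.96 ≈ 2.611696473, so A ≈ 1,828.1875.

$1,828.19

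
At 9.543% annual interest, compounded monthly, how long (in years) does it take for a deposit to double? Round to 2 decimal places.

(1 + 0.0079525)^(12t) = 2.
12t = ln 2 / ln(1 + 0.0079525) ≈ 0.69315/0.00792105 ≈ 87.5070.
t ≈ 7.2923.

7.29 years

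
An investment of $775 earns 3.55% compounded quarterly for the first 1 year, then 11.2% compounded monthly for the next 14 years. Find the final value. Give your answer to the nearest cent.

After 1 years at 3.55%: 775 × 1.035975396 ≈ 802.8809.
Then 14 years at 11.2%: 802.8809 × 4.762286359 ≈ 3,823.5489.

$3,823.55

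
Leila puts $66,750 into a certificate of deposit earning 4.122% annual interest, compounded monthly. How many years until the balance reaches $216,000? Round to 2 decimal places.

28.54 years

We need (1 + 0.003435)^(12t) = 3.236, so 12t = ln 3.236 / ln 1.003435 ≈ 342.4570.
t ≈ 342.4570/12 = 28.5381 years.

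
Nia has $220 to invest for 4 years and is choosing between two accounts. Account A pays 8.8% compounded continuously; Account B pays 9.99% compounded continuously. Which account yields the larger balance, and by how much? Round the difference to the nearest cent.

Account A growth factor: e^(0.088·4) = e^0.352 ≈ 1.42190852; balance ≈ 312.8199.
Account B growth factor: e^(0.0999·4) = e^0.3996 ≈ 1.49122809; balance ≈ 328.0702.
Account B is larger by 15.2503.

Account B, by $15.25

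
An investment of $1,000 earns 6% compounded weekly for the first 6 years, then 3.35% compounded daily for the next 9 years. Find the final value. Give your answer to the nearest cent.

$1,937.27

Phase 1: 1,000·(1 + 0.06/52)^312 ≈ 1,433.0320.
Phase 2: 1,433.0320·(1 + 0.0335/365)^3285 ≈ 1,937.2678.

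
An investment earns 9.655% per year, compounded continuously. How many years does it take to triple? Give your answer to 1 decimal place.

e^(0.09655t) = 3, so 0.09655t = ln 3 ≈ 1.0986.
t ≈ 1.0986/0.09655 ≈ 11.3787.

11.4 years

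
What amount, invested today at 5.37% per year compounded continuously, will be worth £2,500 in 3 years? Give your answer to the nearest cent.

P = A·e^(−rt) = 2,500·e^(−0.1611).
e^(−0.1611) ≈ 0.8512069462, so P ≈ 2,128.0174.

£2,128.02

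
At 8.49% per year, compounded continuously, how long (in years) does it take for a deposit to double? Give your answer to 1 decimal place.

e^(0.0849t) = 2, so 0.0849t = ln 2 ≈ 0.69315.
t ≈ 0.69315/0.0849 ≈ 8.1643.

8.2 years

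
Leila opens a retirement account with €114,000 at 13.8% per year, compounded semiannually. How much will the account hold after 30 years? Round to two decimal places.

Growth factor = (1 + 0.069)^60 ≈ 54.78508155943.
A ≈ 114,000 × 54.78508155943 ≈ 6,245,499.2978.

€6,245,499.30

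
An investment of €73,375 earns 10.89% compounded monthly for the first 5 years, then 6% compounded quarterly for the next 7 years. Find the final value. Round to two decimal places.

Phase 1: 73,375·(1 + 0.009075)^60 ≈ 126,169.6533.
Phase 2: 126,169.6533·(1 + 0.015)^28 ≈ 191,427.3964.

€191,427.40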